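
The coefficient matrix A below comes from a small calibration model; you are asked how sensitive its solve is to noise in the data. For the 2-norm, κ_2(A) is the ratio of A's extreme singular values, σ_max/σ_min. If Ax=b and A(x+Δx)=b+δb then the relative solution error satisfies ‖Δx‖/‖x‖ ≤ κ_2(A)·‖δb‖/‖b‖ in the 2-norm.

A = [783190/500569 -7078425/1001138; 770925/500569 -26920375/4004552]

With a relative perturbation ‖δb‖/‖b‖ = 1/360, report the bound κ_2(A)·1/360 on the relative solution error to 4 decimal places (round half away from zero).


AᵀA = [1436042725/297942121 -51044704875/2383536968; -51044704875/2383536968 1814949105625/19068295744]; tr = 1134358025/11343424, det = 390625/2835856
solving λ² − 1134358025/11343424·λ + 390625/2835856 = 0 gives λ = 100, 15625/11343424
σ_max=√100=10, σ_min=√(15625/11343424)=(125/3368) → κ = 269.4400
bound on ‖Δx‖/‖x‖: κ·ε = 269.4400·1/360 = 0.7484

0.7484


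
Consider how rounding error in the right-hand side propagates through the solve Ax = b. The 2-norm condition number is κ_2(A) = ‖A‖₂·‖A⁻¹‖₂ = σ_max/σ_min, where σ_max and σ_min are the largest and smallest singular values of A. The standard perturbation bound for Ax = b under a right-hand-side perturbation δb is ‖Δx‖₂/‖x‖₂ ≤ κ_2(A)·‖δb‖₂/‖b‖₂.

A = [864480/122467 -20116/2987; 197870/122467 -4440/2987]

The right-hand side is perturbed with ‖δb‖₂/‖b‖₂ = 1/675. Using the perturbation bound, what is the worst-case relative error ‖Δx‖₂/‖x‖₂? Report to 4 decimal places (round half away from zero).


0.3815

M = AᵀA = [467863300/8922169 -445571280/8922169; -445571280/8922169 424367056/8922169]. tr(M)=1060916/10609, det(M)=1600/10609
solving λ² − 1060916/10609·λ + 1600/10609 = 0 gives λ = 100, 16/10609
so κ_2 = √(100 / (16/10609)) = 257.5000
perturbation bound = 257.5000·1/675 = 0.3815


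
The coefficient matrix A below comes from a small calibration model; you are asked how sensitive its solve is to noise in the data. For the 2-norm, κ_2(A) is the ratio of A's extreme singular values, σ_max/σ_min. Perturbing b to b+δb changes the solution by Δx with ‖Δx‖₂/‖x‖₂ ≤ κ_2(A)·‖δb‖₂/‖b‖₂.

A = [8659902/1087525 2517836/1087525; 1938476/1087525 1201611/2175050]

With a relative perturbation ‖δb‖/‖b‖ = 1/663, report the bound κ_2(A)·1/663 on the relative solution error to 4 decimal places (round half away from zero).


M = AᵀA = [9369612356/140715125 2732761458/140715125; 2732761458/140715125 3188799701/562860500]. tr(M)=325337993/4502884, det(M)=83521/1125721
eigenvalues of AᵀA: λ = (tr ± √(tr²−4·det))/2 = 289/4, 1156/1125721
so κ_2 = √((289/4) / (1156/1125721)) = 265.2500
κ_2(A)·‖δb‖/‖b‖ = 0.4001

0.4001


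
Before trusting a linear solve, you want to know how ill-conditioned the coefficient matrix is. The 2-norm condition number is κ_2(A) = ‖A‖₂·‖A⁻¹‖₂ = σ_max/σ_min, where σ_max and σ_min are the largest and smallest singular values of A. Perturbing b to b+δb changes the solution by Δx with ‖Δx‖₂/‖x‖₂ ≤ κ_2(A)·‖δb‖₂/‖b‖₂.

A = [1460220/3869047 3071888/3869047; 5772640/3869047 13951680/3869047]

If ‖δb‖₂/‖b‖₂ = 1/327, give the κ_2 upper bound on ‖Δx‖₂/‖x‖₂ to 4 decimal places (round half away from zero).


M = AᵀA = [21091978000/8905130689 50579213760/8905130689; 50579213760/8905130689 121407418624/8905130689]. tr(M)=843191696/52693081, det(M)=1638400/52693081
eigenvalues of AᵀA: λ = (tr ± √(tr²−4·det))/2 = 16, 102400/52693081
σ_max=√16=4, σ_min=√(102400/52693081)=(320/7259) → κ = 90.7375
worst-case relative error ≤ 90.7375 × 1/327 = 0.2775

0.2775


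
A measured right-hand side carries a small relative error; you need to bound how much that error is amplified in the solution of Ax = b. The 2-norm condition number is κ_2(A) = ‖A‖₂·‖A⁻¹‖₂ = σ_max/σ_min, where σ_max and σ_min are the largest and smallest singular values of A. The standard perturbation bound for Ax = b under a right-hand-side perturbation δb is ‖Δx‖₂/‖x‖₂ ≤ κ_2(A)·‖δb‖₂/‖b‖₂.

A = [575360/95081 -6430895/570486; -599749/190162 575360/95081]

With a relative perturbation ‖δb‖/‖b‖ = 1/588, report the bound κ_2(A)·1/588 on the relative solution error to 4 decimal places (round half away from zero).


form AᵀA = [5826489209/125126596 -8192551040/93844947; -8192551040/93844947 184338474625/1126139364] with trace 409648577/1948338 and determinant 17682025/15586704
eigenvalues of AᵀA: λ = (tr ± √(tr²−4·det))/2 = 841/4, 21025/3896676
so κ_2 = √((841/4) / (21025/3896676)) = 197.4000
bound on ‖Δx‖/‖x‖: κ·ε = 197.4000·1/588 = 0.3357

0.3357


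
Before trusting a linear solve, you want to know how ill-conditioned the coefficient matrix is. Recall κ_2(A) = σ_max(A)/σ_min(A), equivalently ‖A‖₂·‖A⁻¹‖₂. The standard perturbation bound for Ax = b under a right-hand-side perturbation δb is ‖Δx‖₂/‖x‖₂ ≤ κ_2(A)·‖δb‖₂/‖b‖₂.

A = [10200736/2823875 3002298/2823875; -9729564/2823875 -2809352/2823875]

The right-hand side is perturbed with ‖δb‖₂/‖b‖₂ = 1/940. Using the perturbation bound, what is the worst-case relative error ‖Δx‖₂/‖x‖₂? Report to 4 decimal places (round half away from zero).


M = AᵀA = [236289453712/9481890625 68917264416/9481890625; 68917264416/9481890625 20102558788/9481890625]. tr(M)=82045444/3034205, det(M)=1827904/379275625
eigenvalues of AᵀA: λ = (tr ± √(tr²−4·det))/2 = 676/25, 2704/15171025
κ_2(A) = √(λ_max/λ_min) = √((676/25) / (2704/15171025)) = 389.5000
κ_2(A)·‖δb‖/‖b‖ = 0.4144

0.4144


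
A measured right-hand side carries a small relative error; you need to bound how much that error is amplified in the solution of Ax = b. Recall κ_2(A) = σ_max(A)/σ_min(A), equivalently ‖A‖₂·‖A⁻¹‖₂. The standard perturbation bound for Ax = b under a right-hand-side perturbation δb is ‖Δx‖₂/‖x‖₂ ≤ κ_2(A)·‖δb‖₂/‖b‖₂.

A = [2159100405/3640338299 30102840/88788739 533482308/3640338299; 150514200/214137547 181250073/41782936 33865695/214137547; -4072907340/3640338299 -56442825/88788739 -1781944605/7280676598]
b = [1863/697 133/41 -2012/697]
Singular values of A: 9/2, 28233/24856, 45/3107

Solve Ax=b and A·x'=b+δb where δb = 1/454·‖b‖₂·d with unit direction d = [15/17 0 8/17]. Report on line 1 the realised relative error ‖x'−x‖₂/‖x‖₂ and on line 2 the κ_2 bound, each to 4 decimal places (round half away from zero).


0.0112
0.6844

from the listed singular values, σ₁ = 9/2, σ_n = 45/3107
κ_2(A) = (9/2) / (45/3107) = 310.7000
bound on ‖Δx‖/‖x‖: κ·ε = 310.7000·1/454 = 0.6844
solve Ax = b  →  x = [-12.4518 0.2874 67.9689]
‖b‖₂ = 5.0990 and ‖x‖₂ = 69.1007
re-solving with b+δb shifts x by Δx of norm 0.7755
dividing the unrounded norms, ‖Δx‖/‖x‖ = 0.0112
realised/bound (from unrounded values) ≈ 0.0164


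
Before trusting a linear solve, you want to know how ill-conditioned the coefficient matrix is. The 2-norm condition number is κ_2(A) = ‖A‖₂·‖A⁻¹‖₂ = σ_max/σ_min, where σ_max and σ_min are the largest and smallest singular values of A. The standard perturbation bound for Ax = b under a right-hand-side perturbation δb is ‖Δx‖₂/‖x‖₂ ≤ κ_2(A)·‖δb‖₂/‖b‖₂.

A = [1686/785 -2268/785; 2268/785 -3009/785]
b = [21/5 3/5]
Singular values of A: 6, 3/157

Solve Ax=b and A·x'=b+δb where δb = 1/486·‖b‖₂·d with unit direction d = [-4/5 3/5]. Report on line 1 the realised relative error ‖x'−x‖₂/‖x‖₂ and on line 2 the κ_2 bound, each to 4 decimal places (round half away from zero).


0.0029
0.6461

largest singular value 6, smallest 3/157
κ = σ_max/σ_min = 6/(3/157) = 314.0000
perturbation bound = 314.0000·1/486 = 0.6461
solve Ax = b  →  x = [-125.3000 -94.6000]
‖b‖₂ = 4.2426 and ‖x‖₂ = 157.0008
with δb = [-0.0070 0.0052], A·Δx = δb → ‖Δx‖ = 0.4569
relative error = 0.0029
realised/bound (from unrounded values) ≈ 0.0045


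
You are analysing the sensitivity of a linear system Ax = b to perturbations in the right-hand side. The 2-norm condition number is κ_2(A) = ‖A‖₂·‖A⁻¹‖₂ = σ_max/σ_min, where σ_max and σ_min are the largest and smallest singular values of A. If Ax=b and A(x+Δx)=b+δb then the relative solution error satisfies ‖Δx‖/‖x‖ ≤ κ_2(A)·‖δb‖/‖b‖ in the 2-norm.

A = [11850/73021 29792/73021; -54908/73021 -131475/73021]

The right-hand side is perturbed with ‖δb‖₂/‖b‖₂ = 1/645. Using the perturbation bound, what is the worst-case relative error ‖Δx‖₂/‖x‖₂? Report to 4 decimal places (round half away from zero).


form AᵀA = [144388/243997 346500/243997; 346500/243997 831613/243997] with trace 75077/18769 and determinant 4/18769
solving λ² − 75077/18769·λ + 4/18769 = 0 gives λ = 4, 1/18769
κ = σ_max/σ_min = 2/(1/137) = 274.0000
worst-case relative error ≤ 274.0000 × 1/645 = 0.4248

0.4248


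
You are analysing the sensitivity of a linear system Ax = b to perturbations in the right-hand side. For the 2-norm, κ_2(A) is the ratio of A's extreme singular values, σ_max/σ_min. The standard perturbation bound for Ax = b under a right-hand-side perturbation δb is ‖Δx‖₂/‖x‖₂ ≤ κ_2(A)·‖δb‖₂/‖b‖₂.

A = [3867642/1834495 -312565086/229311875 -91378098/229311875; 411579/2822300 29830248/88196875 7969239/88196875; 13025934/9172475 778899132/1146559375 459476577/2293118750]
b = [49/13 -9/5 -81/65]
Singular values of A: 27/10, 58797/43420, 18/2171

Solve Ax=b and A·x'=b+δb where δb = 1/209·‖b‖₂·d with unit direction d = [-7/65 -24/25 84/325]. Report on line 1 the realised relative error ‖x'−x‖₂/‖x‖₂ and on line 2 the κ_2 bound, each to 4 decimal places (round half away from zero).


0.0209
1.5581

largest singular value 27/10, smallest 18/2171
condition number: (27/10) ÷ (18/2171) = 325.6500
bound on ‖Δx‖/‖x‖: κ·ε = 325.6500·1/209 = 1.5581
solve Ax = b  →  x = [0.1736 -36.1446 115.0944]
‖b‖ = 4.3589, ‖x‖ = 120.6366
re-solving with b+δb shifts x by Δx of norm 2.5155
realised ‖Δx‖/‖x‖ = 0.0209
so the bound overstates the realised error by a factor of ≈ 74.7250 (computed from the unrounded values)


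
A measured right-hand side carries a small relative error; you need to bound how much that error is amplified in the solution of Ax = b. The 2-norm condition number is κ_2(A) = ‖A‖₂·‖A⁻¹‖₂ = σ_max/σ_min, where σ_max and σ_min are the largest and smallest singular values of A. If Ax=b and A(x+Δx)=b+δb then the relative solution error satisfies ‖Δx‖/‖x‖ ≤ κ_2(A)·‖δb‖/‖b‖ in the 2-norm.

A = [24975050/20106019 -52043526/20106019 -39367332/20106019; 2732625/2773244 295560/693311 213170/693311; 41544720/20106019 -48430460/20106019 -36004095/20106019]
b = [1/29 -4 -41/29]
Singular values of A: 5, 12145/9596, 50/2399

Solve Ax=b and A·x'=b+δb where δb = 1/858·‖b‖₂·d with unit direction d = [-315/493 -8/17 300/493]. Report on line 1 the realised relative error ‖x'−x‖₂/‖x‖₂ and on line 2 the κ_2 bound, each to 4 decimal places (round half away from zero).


0.0049
0.2796

largest singular value 5, smallest 50/2399
condition number: 5 ÷ (50/2399) = 239.9000
worst-case relative error ≤ 239.9000 × 1/858 = 0.2796
solve Ax = b  →  x = [-2.8828 -29.8367 37.5975]
‖b‖ = 4.2426, ‖x‖ = 48.0844
Δx = A⁻¹·δb where δb = 1/858·4.2426·d; ‖Δx‖ = 0.2373
relative error = 0.0049
so the bound overstates the realised error by a factor of ≈ 56.6680 (computed from the unrounded values)


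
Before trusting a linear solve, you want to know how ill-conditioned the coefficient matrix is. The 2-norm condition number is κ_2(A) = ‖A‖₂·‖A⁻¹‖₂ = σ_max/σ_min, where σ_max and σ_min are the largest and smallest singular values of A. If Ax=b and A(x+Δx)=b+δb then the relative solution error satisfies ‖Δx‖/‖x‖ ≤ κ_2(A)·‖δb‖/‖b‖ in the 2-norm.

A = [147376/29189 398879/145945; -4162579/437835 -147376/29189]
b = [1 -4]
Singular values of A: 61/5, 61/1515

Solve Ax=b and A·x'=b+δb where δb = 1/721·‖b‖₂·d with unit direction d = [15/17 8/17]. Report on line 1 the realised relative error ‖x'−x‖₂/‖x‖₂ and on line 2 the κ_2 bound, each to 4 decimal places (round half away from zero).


0.0057
0.4202

largest singular value 61/5, smallest 61/1515
κ_2(A) = (61/5) / (61/1515) = 303.0000
perturbation bound = 303.0000·1/721 = 0.4202
solve Ax = b  →  x = [11.9769 -21.7599]
2-norm of b is 4.1231; of x, 24.8382
re-solving with b+δb shifts x by Δx of norm 0.1420
relative error = 0.0057
so the bound overstates the realised error by a factor of ≈ 73.4947 (computed from the unrounded values)


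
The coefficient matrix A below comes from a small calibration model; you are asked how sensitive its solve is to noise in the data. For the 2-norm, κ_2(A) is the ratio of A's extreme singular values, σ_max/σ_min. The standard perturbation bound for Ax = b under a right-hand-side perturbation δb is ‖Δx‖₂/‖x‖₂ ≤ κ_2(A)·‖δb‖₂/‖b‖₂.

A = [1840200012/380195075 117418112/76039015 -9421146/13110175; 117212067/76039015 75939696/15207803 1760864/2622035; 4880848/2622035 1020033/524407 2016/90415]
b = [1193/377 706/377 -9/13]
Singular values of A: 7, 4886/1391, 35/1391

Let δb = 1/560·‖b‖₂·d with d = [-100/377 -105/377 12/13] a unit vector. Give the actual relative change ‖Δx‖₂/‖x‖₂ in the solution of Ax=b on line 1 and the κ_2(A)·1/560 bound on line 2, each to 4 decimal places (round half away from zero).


σ_max = 7, σ_min = 35/1391
κ_2(A) = 7 / (35/1391) = 278.2000
worst-case relative error ≤ 278.2000 × 1/560 = 0.4968
solve Ax = b  →  x = [-15.6229 15.4708 -76.3860]
‖b‖₂ = 3.7417 and ‖x‖₂ = 79.4874
with δb = [-0.0018 -0.0019 0.0062], A·Δx = δb → ‖Δx‖ = 0.2655
dividing the unrounded norms, ‖Δx‖/‖x‖ = 0.0033
so the bound overstates the realised error by a factor of ≈ 148.7073 (computed from the unrounded values)

0.0033
0.4968


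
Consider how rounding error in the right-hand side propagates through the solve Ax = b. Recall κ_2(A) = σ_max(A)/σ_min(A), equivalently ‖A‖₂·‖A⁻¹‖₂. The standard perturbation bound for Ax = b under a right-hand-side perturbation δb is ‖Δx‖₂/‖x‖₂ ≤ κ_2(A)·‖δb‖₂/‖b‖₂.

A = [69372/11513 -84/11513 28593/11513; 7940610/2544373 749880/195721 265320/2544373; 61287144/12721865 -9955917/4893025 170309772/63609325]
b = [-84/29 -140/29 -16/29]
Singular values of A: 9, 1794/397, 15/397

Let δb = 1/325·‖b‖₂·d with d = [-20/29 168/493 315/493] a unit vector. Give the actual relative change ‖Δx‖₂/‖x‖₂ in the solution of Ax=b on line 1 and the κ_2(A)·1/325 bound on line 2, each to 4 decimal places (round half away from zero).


σ_max = 9, σ_min = 15/397
κ = σ_max/σ_min = 9/(15/397) = 238.2000
perturbation bound = 238.2000·1/325 = 0.7329
solve Ax = b  →  x = [-0.5056 -0.8498 0.0578]
2-norm of b is 5.6569; of x, 0.9905
Δx = A⁻¹·δb where δb = 1/325·5.6569·d; ‖Δx‖ = 0.4607
dividing the unrounded norms, ‖Δx‖/‖x‖ = 0.4651
so the bound overstates the realised error by a factor of ≈ 1.5759 (computed from the unrounded values)

0.4651
0.7329


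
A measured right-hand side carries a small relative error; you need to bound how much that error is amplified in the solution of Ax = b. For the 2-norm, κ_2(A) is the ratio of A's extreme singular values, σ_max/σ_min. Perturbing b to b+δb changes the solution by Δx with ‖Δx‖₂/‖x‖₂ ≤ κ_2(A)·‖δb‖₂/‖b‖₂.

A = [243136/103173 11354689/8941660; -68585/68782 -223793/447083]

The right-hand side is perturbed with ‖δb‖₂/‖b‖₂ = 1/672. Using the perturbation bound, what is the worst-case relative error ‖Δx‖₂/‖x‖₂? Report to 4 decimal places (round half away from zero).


0.1445

form AᵀA = [278795578009/42578671716 123892267379/35482226430; 123892267379/35482226430 881433639209/473096352400] with trace 123918548629/14733104400 and determinant 17682025/2357296704
char-poly roots: 841/100 and 525625/589324176
σ_max=√(841/100)=(29/10), σ_min=√(525625/589324176)=(725/24276) → κ = 97.1040
worst-case relative error ≤ 97.1040 × 1/672 = 0.1445


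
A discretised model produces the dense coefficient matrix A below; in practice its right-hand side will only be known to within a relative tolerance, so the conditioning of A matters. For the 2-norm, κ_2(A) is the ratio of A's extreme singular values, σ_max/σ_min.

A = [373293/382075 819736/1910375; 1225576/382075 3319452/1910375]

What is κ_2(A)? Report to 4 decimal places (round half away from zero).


AᵀA = [2626214713/233570089 6998787864/1167850445; 6998787864/1167850445 18705165904/5839252225]; tr = 291904961/20205025, det = 2085136/20205025
solving λ² − 291904961/20205025·λ + 2085136/20205025 = 0 gives λ = 361/25, 5776/808201
κ_2(A) = √(λ_max/λ_min) = √((361/25) / (5776/808201)) = 44.9500

44.9500


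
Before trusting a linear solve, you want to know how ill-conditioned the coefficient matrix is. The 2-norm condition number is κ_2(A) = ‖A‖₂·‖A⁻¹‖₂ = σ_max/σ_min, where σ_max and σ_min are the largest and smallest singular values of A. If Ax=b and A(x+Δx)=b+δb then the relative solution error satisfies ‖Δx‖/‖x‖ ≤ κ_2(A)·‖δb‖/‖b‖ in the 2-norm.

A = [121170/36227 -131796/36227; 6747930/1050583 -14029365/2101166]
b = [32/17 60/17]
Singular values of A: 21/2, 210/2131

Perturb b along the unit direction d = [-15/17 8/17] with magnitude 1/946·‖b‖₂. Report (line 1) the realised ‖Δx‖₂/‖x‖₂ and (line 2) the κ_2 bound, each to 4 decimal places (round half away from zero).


0.1126
0.1126

from the listed singular values, σ₁ = 21/2, σ_n = 210/2131
κ_2(A) = (21/2) / (210/2131) = 106.5500
bound on ‖Δx‖/‖x‖: κ·ε = 106.5500·1/946 = 0.1126
solve Ax = b  →  x = [0.2627 -0.2759]
2-norm of b is 4.0000; of x, 0.3810
with δb = [-0.0037 0.0020], A·Δx = δb → ‖Δx‖ = 0.0429
dividing the unrounded norms, ‖Δx‖/‖x‖ = 0.1126
realised/bound = 1 exactly: the bound is attained for this b and d


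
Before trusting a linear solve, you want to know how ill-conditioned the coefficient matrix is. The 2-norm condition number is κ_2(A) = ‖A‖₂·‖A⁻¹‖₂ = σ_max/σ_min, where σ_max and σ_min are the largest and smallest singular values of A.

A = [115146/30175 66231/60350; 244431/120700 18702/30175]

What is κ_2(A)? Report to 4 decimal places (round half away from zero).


form AᵀA = [940775553/50410000 34297263/6301250; 34297263/6301250 20019393/12602500] with trace 1633365/80656 and determinant 6561/322624
char-poly roots: 81/4 and 81/80656
so κ_2 = √((81/4) / (81/80656)) = 142.0000

142.0000


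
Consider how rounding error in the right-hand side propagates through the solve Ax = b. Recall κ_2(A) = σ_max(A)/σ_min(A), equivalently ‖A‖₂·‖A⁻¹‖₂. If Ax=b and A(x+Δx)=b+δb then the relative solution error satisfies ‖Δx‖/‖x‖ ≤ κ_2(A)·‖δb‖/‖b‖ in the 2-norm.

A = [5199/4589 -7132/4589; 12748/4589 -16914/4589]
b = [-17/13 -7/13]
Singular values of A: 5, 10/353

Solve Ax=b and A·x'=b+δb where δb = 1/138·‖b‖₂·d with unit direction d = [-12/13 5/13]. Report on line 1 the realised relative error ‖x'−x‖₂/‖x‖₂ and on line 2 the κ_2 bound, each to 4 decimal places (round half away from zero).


0.0102
1.2790

σ_max = 5, σ_min = 10/353
κ_2(A) = 5 / (10/353) = 176.5000
perturbation bound = 176.5000·1/138 = 1.2790
solve Ax = b  →  x = [28.1200 21.3400]
2-norm of b is 1.4142; of x, 35.3006
δb = ε·‖b‖·d = [-0.0095 0.0039]; solving A·Δx = δb gives ‖Δx‖ = 0.3618
realised ‖Δx‖/‖x‖ = 0.0102
realised/bound (from unrounded values) ≈ 0.0080


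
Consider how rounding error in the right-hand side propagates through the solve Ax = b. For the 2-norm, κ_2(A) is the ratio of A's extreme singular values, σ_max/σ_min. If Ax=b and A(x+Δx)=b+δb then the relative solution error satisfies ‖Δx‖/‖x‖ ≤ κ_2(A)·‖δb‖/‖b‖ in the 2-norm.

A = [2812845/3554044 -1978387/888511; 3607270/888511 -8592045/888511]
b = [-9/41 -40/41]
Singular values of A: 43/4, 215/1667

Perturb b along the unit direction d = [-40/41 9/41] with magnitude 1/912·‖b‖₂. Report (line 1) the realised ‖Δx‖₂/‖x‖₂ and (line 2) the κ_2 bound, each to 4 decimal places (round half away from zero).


largest singular value 43/4, smallest 215/1667
κ = σ_max/σ_min = (43/4)/(215/1667) = 83.3500
bound on ‖Δx‖/‖x‖: κ·ε = 83.3500·1/912 = 0.0914
solve Ax = b  →  x = [-0.0358 0.0859]
‖b‖ = 1.0000, ‖x‖ = 0.0930
Δx = A⁻¹·δb where δb = 1/912·1.0000·d; ‖Δx‖ = 0.0085
realised ‖Δx‖/‖x‖ = 0.0914
so the bound is sharp here: realised error equals the bound

0.0914
0.0914


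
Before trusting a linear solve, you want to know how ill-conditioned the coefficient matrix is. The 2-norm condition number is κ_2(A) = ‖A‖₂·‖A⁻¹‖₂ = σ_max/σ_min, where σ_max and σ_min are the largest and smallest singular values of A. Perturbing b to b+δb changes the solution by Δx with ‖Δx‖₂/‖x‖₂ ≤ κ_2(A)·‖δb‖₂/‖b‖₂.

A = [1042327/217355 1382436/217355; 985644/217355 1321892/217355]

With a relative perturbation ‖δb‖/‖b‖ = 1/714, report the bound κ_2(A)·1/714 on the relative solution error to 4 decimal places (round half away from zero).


M = AᵀA = [489403013/11235005 652524444/11235005; 652524444/11235005 870042272/11235005]. tr(M)=271889057/2247001, det(M)=234256/2247001
char-poly roots: 121 and 1936/2247001
κ_2(A) = √(λ_max/λ_min) = √(121 / (1936/2247001)) = 374.7500
perturbation bound = 374.7500·1/714 = 0.5249

0.5249


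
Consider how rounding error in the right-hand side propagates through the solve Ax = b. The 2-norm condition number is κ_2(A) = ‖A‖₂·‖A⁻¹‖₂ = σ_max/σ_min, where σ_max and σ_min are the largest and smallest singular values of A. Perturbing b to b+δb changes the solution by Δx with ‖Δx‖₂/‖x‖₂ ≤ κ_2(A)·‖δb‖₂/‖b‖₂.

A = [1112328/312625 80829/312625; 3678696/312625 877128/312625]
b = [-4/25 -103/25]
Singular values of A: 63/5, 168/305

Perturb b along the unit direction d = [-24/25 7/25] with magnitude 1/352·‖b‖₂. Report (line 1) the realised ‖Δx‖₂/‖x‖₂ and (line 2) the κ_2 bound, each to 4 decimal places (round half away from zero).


largest singular value 63/5, smallest 168/305
κ = σ_max/σ_min = (63/5)/(168/305) = 22.8750
worst-case relative error ≤ 22.8750 × 1/352 = 0.0650
solve Ax = b  →  x = [0.0888 -1.8409]
‖b‖ = 4.1231, ‖x‖ = 1.8430
re-solving with b+δb shifts x by Δx of norm 0.0213
realised ‖Δx‖/‖x‖ = 0.0115
tightness: 0.0115 against a bound of 0.0650 (unrounded ratio ≈ 0.1776)

0.0115
0.0650


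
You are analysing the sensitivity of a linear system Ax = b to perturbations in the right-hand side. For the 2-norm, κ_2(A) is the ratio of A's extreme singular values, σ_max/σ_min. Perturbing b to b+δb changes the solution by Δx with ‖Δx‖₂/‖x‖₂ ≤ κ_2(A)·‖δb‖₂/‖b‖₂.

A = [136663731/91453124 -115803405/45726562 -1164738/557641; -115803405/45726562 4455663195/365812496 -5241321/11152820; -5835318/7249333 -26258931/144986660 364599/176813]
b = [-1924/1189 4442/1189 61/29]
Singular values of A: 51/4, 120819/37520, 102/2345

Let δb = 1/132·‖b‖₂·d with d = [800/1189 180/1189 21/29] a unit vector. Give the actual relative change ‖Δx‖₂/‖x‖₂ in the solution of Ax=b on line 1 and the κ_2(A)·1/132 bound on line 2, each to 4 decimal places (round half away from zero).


σ_max = 51/4, σ_min = 102/2345
κ_2(A) = (51/4) / (102/2345) = 293.1250
worst-case relative error ≤ 293.1250 × 1/132 = 2.2206
solve Ax = b  →  x = [20.4022 4.9121 9.4157]
‖b‖₂ = 4.5826 and ‖x‖₂ = 23.0007
δb = ε·‖b‖·d = [0.0234 0.0053 0.0251]; solving A·Δx = δb gives ‖Δx‖ = 0.7981
dividing the unrounded norms, ‖Δx‖/‖x‖ = 0.0347
so the bound overstates the realised error by a factor of ≈ 63.9944 (computed from the unrounded values)

0.0347
2.2206


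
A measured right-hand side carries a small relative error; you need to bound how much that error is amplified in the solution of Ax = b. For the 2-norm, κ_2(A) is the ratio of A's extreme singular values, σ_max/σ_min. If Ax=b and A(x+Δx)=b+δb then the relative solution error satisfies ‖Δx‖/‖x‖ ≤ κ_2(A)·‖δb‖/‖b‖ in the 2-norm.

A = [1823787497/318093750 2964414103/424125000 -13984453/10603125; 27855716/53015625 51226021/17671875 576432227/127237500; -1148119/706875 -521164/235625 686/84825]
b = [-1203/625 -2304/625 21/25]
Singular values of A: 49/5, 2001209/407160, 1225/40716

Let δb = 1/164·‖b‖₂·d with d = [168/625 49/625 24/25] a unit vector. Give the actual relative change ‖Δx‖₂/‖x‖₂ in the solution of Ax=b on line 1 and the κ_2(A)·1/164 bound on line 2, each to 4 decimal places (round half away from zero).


1.2592
1.9861

from the listed singular values, σ₁ = 49/5, σ_n = 1225/40716
condition number: (49/5) ÷ (1225/40716) = 325.7280
bound on ‖Δx‖/‖x‖: κ·ε = 325.7280·1/164 = 1.9861
solve Ax = b  →  x = [-0.0470 -0.3474 -0.5860]
‖b‖₂ = 4.2426 and ‖x‖₂ = 0.6828
with δb = [0.0070 0.0020 0.0248], A·Δx = δb → ‖Δx‖ = 0.8598
dividing the unrounded norms, ‖Δx‖/‖x‖ = 1.2592
so the bound overstates the realised error by a factor of ≈ 1.5773 (computed from the unrounded values)


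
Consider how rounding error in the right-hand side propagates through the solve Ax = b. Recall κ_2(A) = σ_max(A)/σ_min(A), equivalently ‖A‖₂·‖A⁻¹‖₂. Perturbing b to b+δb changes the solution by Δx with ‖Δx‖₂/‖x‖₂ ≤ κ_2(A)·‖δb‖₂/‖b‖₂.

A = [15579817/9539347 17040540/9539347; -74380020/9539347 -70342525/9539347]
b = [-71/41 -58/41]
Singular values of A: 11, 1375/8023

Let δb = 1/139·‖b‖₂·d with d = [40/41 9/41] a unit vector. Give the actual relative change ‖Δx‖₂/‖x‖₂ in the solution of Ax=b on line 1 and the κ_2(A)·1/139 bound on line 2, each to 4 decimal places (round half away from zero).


0.0080
0.4618

largest singular value 11, smallest 1375/8023
κ_2(A) = 11 / (1375/8023) = 64.1840
perturbation bound = 64.1840·1/139 = 0.4618
solve Ax = b  →  x = [8.1140 -8.3879]
2-norm of b is 2.2361; of x, 11.6702
re-solving with b+δb shifts x by Δx of norm 0.0939
realised ‖Δx‖/‖x‖ = 0.0080
tightness: 0.0080 against a bound of 0.4618 (unrounded ratio ≈ 0.0174)


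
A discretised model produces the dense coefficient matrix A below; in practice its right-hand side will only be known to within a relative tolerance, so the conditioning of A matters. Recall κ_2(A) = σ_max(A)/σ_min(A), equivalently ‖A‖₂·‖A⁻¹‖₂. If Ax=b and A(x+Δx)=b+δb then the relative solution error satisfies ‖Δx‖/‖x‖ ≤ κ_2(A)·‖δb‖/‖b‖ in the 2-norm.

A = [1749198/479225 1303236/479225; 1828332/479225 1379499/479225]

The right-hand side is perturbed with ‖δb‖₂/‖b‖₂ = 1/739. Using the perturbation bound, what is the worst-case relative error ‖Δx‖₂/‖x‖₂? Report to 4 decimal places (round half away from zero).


form AᵀA = [7612950708/273075625 5709631356/273075625; 5709631356/273075625 4282332417/273075625] with trace 19032453/436921 and determinant 4743684/273075625
solving λ² − 19032453/436921·λ + 4743684/273075625 = 0 gives λ = 1089/25, 4356/10923025
κ = σ_max/σ_min = (33/5)/(66/3305) = 330.5000
κ_2(A)·‖δb‖/‖b‖ = 0.4472

0.4472


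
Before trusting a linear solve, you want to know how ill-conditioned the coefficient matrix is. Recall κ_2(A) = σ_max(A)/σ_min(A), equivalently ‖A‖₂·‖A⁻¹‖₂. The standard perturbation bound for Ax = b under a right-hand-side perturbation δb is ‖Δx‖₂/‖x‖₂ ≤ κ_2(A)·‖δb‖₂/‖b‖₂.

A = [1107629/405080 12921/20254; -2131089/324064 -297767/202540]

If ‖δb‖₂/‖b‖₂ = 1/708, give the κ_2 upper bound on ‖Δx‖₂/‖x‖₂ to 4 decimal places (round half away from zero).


0.4294

M = AᵀA = [787976214049/15535129600 886463163/77675648; 886463163/77675648 623434381/242736400]. tr(M)=492490193/9241600, det(M)=28398241/924160000
char-poly roots: 5329/100 and 5329/9241600
κ_2(A) = √(λ_max/λ_min) = √((5329/100) / (5329/9241600)) = 304.0000
worst-case relative error ≤ 304.0000 × 1/708 = 0.4294


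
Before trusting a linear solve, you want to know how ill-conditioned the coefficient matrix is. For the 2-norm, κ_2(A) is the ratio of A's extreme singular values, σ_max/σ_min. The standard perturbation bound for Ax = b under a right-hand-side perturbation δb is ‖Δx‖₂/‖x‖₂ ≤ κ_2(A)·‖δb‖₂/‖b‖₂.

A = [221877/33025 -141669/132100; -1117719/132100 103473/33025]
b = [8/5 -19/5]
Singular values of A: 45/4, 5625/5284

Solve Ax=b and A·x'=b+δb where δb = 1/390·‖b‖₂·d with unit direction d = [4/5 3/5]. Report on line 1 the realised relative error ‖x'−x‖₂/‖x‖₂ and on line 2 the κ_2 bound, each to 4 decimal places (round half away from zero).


0.0099
0.0271

σ_max = 45/4, σ_min = 5625/5284
κ_2(A) = (45/4) / (5625/5284) = 10.5680
κ_2(A)·‖δb‖/‖b‖ = 0.0271
solve Ax = b  →  x = [0.0783 -1.0014]
‖b‖ = 4.1231, ‖x‖ = 1.0044
δb = ε·‖b‖·d = [0.0085 0.0063]; solving A·Δx = δb gives ‖Δx‖ = 0.0099
dividing the unrounded norms, ‖Δx‖/‖x‖ = 0.0099
so the bound overstates the realised error by a factor of ≈ 2.7406 (computed from the unrounded values)


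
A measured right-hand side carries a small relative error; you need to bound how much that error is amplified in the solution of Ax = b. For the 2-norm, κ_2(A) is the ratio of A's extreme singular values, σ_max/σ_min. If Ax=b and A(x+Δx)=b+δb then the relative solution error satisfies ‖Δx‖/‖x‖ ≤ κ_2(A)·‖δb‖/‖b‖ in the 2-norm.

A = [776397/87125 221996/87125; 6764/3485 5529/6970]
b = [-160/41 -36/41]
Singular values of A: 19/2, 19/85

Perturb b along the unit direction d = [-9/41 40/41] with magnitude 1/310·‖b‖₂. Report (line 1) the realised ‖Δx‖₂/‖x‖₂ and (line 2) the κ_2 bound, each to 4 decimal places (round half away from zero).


0.1371
0.1371

largest singular value 19/2, smallest 19/85
condition number: (19/2) ÷ (19/85) = 42.5000
bound on ‖Δx‖/‖x‖: κ·ε = 42.5000·1/310 = 0.1371
solve Ax = b  →  x = [-0.4042 -0.1179]
‖b‖ = 4.0000, ‖x‖ = 0.4211
δb = ε·‖b‖·d = [-0.0028 0.0126]; solving A·Δx = δb gives ‖Δx‖ = 0.0577
dividing the unrounded norms, ‖Δx‖/‖x‖ = 0.1371
realised/bound = 1 exactly: the bound is attained for this b and d


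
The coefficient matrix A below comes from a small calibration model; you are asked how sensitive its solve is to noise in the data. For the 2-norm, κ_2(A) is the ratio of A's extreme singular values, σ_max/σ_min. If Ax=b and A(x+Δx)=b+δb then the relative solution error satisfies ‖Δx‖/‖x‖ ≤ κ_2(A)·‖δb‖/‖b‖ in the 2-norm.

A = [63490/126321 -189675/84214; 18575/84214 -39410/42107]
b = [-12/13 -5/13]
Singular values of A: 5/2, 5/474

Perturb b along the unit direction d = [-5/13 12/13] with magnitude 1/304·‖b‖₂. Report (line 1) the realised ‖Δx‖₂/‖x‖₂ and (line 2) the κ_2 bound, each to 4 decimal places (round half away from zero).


0.7796
0.7796

largest singular value 5/2, smallest 5/474
κ_2(A) = (5/2) / (5/474) = 237.0000
κ_2(A)·‖δb‖/‖b‖ = 0.7796
solve Ax = b  →  x = [-0.0878 0.3902]
‖b‖ = 1.0000, ‖x‖ = 0.4000
with δb = [-0.0013 0.0030], A·Δx = δb → ‖Δx‖ = 0.3118
relative error = 0.7796
so the bound is sharp here: realised error equals the bound


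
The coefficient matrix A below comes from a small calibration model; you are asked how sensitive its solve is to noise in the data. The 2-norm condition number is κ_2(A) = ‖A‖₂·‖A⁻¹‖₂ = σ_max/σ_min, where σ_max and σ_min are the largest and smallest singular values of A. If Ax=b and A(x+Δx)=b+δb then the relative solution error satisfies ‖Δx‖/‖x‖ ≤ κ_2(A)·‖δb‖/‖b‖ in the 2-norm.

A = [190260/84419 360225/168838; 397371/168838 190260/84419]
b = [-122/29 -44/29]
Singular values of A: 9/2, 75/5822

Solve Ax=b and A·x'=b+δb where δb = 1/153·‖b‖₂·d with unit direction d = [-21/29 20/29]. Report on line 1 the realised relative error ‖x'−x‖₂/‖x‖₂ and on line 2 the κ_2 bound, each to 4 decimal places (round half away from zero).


σ_max = 9/2, σ_min = 75/5822
κ_2(A) = (9/2) / (75/5822) = 349.3200
worst-case relative error ≤ 349.3200 × 1/153 = 2.2831
solve Ax = b  →  x = [-107.7149 111.8118]
2-norm of b is 4.4721; of x, 155.2559
δb = ε·‖b‖·d = [-0.0212 0.0202]; solving A·Δx = δb gives ‖Δx‖ = 2.2690
relative error = 0.0146
tightness: 0.0146 against a bound of 2.2831 (unrounded ratio ≈ 0.0064)

0.0146
2.2831


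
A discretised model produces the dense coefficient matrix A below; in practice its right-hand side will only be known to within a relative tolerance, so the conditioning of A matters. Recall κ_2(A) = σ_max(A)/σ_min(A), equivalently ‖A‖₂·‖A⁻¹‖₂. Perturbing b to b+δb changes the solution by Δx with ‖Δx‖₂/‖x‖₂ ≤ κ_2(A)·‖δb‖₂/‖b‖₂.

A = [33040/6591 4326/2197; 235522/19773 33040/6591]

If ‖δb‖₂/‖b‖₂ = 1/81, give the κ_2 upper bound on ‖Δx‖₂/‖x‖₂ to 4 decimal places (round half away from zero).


1.4444

form AᵀA = [386363236/2313441 53656960/771147; 53656960/771147 7456036/257049] with trace 2683240/13689 and determinant 38416/13689
eigenvalues of AᵀA: λ = (tr ± √(tr²−4·det))/2 = 196, 196/13689
κ = σ_max/σ_min = 14/(14/117) = 117.0000
bound on ‖Δx‖/‖x‖: κ·ε = 117.0000·1/81 = 1.4444


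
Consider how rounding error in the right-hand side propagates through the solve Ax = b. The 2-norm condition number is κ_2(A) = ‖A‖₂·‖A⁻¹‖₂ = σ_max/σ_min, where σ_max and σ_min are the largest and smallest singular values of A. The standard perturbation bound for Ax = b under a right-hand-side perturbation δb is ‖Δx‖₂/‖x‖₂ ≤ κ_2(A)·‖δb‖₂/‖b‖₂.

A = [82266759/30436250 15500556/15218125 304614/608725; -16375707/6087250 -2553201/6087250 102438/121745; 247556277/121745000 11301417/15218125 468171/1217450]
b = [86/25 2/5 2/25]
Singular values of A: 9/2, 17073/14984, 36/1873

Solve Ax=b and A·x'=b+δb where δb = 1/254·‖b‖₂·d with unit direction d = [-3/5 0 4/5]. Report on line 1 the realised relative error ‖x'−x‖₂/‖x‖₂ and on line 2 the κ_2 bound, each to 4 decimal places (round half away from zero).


0.0068
0.9218

from the listed singular values, σ₁ = 9/2, σ_n = 36/1873
condition number: (9/2) ÷ (36/1873) = 234.1250
perturbation bound = 234.1250·1/254 = 0.9218
solve Ax = b  →  x = [-26.6567 92.9818 -38.4011]
‖b‖ = 3.4641, ‖x‖ = 104.0713
Δx = A⁻¹·δb where δb = 1/254·3.4641·d; ‖Δx‖ = 0.7096
relative error = 0.0068
tightness: 0.0068 against a bound of 0.9218 (unrounded ratio ≈ 0.0074)


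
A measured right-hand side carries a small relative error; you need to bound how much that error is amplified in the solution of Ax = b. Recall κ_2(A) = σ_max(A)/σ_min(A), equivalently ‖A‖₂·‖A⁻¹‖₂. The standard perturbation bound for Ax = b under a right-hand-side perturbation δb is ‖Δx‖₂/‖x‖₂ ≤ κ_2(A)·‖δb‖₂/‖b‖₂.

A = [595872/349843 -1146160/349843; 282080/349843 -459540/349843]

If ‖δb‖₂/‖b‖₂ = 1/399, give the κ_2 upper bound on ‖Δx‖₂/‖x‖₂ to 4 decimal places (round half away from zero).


M = AᵀA = [2571790336/724201921 -4808234880/724201921; -4808234880/724201921 9022838800/724201921]. tr(M)=40119824/2505889, det(M)=409600/2505889
λ_max, λ_min = (40119824/2505889 ± √1605494629253376/6279479680321)/2 = 16, 25600/2505889
so κ_2 = √(16 / (25600/2505889)) = 39.5750
worst-case relative error ≤ 39.5750 × 1/399 = 0.0992

0.0992


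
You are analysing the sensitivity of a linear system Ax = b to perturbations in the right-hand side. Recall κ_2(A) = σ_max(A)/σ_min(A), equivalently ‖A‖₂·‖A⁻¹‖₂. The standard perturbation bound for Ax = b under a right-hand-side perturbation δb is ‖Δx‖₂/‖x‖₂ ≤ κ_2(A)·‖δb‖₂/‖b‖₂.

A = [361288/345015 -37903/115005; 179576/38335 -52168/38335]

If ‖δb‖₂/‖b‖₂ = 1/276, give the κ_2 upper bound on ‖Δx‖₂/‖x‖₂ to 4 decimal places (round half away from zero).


AᵀA = [65260672/2832489 -6344632/944163; -6344632/944163 617017/314721]; tr = 70813825/2832489, det = 40000/2832489
eigenvalues of AᵀA: λ = (tr ± √(tr²−4·det))/2 = 25, 1600/2832489
κ = σ_max/σ_min = 5/(40/1683) = 210.3750
worst-case relative error ≤ 210.3750 × 1/276 = 0.7622

0.7622


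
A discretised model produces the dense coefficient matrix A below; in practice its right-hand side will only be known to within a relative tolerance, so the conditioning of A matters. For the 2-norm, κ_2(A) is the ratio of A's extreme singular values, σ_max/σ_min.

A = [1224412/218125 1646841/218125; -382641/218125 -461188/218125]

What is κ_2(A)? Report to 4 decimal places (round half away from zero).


form AᵀA = [2632958209/76125625 3508610112/76125625; 3508610112/76125625 4679647441/76125625] with trace 292504226/3045025 and determinant 5764801/3045025
char-poly roots: 2401/25 and 2401/121801
σ_max=√(2401/25)=(49/5), σ_min=√(2401/121801)=(49/349) → κ = 69.8000

69.8000


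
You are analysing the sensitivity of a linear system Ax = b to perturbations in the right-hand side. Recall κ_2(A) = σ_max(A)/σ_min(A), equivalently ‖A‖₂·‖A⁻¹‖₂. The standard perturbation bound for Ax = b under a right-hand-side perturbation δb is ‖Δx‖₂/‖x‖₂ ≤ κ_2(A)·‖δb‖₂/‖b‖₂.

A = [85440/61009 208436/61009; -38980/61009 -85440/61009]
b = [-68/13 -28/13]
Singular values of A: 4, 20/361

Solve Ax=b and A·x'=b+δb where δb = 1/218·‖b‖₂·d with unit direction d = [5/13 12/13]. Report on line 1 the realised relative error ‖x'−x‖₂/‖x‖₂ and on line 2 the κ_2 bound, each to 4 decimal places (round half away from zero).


σ_max = 4, σ_min = 20/361
condition number: 4 ÷ (20/361) = 72.2000
κ_2(A)·‖δb‖/‖b‖ = 0.3312
solve Ax = b  →  x = [66.2615 -28.6923]
‖b‖₂ = 5.6569 and ‖x‖₂ = 72.2069
re-solving with b+δb shifts x by Δx of norm 0.4684
relative error = 0.0065
realised/bound (from unrounded values) ≈ 0.0196

0.0065
0.3312


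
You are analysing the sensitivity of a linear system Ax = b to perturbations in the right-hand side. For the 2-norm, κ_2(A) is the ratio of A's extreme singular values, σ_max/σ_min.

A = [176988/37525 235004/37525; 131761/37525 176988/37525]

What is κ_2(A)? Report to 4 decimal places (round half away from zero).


375.2500

AᵀA = [9737142653/281625125 12982600764/281625125; 12982600764/281625125 17310326432/281625125]; tr = 5409493817/56325025, det = 92236816/1408125625
solving λ² − 5409493817/56325025·λ + 92236816/1408125625 = 0 gives λ = 2401/25, 38416/56325025
κ = σ_max/σ_min = (49/5)/(196/7505) = 375.2500


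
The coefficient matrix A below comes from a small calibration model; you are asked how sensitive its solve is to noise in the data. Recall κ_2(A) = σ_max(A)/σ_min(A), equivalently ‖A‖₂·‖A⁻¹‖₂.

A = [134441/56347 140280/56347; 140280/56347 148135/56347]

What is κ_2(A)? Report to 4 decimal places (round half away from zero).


M = AᵀA = [44890441/3775249 47134080/3775249; 47134080/3775249 49491625/3775249]. tr(M)=112226/4489, det(M)=25/4489
eigenvalues of AᵀA: λ = (tr ± √(tr²−4·det))/2 = 25, 1/4489
σ_max=√25=5, σ_min=√(1/4489)=(1/67) → κ = 335.0000

335.0000
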